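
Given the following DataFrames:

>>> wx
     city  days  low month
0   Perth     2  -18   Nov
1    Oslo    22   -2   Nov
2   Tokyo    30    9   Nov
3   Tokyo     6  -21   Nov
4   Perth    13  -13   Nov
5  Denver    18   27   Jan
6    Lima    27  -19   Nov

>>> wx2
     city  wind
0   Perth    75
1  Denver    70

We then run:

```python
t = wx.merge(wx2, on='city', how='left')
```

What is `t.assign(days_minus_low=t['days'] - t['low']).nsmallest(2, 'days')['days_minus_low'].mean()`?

23.5

merge on 'city' (how='left') → 7 rows:
     city  days  low month  wind
0   Perth     2  -18   Nov  75.0
1    Oslo    22   -2   Nov   NaN
2   Tokyo    30    9   Nov   NaN
3   Tokyo     6  -21   Nov   NaN
4   Perth    13  -13   Nov  75.0
5  Denver    18   27   Jan  70.0
6    Lima    27  -19   Nov   NaN
add column days_minus_low = t['days'] - t['low']:
     city  days  low month  wind  days_minus_low
0   Perth     2  -18   Nov  75.0              20
1    Oslo    22   -2   Nov   NaN              24
2   Tokyo    30    9   Nov   NaN              21
3   Tokyo     6  -21   Nov   NaN              27
4   Perth    13  -13   Nov  75.0              26
5  Denver    18   27   Jan  70.0              -9
6    Lima    27  -19   Nov   NaN              46
take 2 rows with smallest days:
    city  days  low month  wind  days_minus_low
0  Perth     2  -18   Nov  75.0              20
3  Tokyo     6  -21   Nov   NaN              27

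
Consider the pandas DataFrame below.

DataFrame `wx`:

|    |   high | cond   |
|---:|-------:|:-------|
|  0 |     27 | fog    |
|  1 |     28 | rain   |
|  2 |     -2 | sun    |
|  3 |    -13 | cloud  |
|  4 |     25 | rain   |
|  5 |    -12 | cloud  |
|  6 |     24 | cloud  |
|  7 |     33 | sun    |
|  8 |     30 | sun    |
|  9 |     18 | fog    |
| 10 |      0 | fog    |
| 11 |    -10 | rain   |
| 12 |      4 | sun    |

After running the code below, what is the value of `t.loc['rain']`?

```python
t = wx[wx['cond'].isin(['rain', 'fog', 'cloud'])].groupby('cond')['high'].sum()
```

43

filter rows where cond in ['rain', 'fog', 'cloud']:
    high   cond
0     27    fog
1     28   rain
3    -13  cloud
4     25   rain
5    -12  cloud
6     24  cloud
9     18    fog
10     0    fog
11   -10   rain
group by cond, sum of high:
cond
cloud    -1
fog      45
rain     43
Name: high, dtype: int64
So loc['rain'] = 43.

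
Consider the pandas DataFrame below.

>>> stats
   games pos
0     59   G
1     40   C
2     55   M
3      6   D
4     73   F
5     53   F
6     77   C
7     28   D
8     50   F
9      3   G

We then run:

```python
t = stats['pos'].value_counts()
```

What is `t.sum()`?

10

value_counts of pos:
pos
F    3
G    2
C    2
D    2
M    1
Name: count, dtype: int64
Finally, sum of the resulting series = 10.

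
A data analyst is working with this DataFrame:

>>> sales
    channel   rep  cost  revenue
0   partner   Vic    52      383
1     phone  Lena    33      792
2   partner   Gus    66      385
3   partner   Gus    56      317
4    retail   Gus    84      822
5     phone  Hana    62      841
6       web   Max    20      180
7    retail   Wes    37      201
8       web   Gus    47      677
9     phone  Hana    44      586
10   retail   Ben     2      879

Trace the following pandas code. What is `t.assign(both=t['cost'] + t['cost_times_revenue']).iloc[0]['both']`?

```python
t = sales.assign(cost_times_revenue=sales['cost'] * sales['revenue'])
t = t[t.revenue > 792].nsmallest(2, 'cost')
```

1760

add column cost_times_revenue = sales['cost'] * sales['revenue']:
    channel   rep  cost  revenue  cost_times_revenue
0   partner   Vic    52      383               19916
1     phone  Lena    33      792               26136
2   partner   Gus    66      385               25410
3   partner   Gus    56      317               17752
4    retail   Gus    84      822               69048
5     phone  Hana    62      841               52142
6       web   Max    20      180                3600
7    retail   Wes    37      201                7437
8       web   Gus    47      677               31819
9     phone  Hana    44      586               25784
10   retail   Ben     2      879                1758
filter rows where revenue > 792:
   channel   rep  cost  revenue  cost_times_revenue
4   retail   Gus    84      822               69048
5    phone  Hana    62      841               52142
10  retail   Ben     2      879                1758
take 2 rows with smallest cost:
   channel   rep  cost  revenue  cost_times_revenue
10  retail   Ben     2      879                1758
5    phone  Hana    62      841               52142
add column both = t['cost'] + t['cost_times_revenue']:
   channel   rep  cost  revenue  cost_times_revenue   both
10  retail   Ben     2      879                1758   1760
5    phone  Hana    62      841               52142  52204
Taking the value at position 0, column 'both' gives 1760.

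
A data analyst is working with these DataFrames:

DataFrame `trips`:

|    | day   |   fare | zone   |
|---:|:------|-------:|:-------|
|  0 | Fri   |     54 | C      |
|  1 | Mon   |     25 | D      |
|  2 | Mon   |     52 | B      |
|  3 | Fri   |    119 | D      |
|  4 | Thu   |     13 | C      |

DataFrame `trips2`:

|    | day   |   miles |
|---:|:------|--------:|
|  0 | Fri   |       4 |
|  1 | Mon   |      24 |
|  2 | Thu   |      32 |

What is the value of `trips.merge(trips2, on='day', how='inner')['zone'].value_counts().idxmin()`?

merge on 'day' (how='inner') → 5 rows:
   day  fare zone  miles
0  Fri    54    C      4
1  Mon    25    D     24
2  Mon    52    B     24
3  Fri   119    D      4
4  Thu    13    C     32
value_counts of zone:
zone
C    2
D    2
B    1
Name: count, dtype: int64

B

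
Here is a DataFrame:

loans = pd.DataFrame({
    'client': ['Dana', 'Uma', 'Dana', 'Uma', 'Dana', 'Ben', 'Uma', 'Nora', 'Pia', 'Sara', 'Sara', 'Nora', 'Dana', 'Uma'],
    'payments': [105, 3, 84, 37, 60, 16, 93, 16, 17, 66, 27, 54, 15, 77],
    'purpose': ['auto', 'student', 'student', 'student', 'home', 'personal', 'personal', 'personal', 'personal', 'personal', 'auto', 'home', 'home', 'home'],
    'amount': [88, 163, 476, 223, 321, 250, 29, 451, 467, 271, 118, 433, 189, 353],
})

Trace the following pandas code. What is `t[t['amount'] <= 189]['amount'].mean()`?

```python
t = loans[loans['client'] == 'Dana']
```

138.5

filter rows where client == 'Dana':
   client  payments  purpose  amount
0    Dana       105     auto      88
2    Dana        84  student     476
4    Dana        60     home     321
12   Dana        15     home     189
filter rows where amount <= 189:
   client  payments purpose  amount
0    Dana       105    auto      88
12   Dana        15    home     189
Finally, mean of column 'amount' = 138.5.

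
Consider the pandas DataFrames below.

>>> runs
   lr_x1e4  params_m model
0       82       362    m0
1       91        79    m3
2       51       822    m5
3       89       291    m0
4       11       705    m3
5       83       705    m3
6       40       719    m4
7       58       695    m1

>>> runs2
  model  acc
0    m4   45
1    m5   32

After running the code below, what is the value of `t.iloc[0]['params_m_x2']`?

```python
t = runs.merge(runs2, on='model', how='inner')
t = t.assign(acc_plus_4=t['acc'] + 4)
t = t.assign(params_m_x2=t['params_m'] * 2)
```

merge on 'model' (how='inner') → 2 rows:
   lr_x1e4  params_m model  acc
0       51       822    m5   32
1       40       719    m4   45
add column acc_plus_4 = t['acc'] + 4:
   lr_x1e4  params_m model  acc  acc_plus_4
0       51       822    m5   32          36
1       40       719    m4   45          49
add column params_m_x2 = t['params_m'] * 2:
   lr_x1e4  params_m model  acc  acc_plus_4  params_m_x2
0       51       822    m5   32          36         1644
1       40       719    m4   45          49         1438
The value at position 0, column 'params_m_x2' is 1644.

1644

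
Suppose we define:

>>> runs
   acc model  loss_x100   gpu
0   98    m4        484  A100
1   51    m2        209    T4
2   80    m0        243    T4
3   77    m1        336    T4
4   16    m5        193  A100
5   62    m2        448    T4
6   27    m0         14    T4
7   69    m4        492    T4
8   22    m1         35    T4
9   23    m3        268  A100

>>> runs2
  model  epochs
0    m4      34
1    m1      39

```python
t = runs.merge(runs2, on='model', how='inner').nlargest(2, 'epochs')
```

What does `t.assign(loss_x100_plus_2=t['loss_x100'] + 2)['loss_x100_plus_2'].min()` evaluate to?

merge on 'model' (how='inner') → 4 rows:
   acc model  loss_x100   gpu  epochs
0   98    m4        484  A100      34
1   77    m1        336    T4      39
2   69    m4        492    T4      34
3   22    m1         35    T4      39
take 2 rows with largest epochs:
   acc model  loss_x100 gpu  epochs
1   77    m1        336  T4      39
3   22    m1         35  T4      39
add column loss_x100_plus_2 = t['loss_x100'] + 2:
   acc model  loss_x100 gpu  epochs  loss_x100_plus_2
1   77    m1        336  T4      39               338
3   22    m1         35  T4      39                37

37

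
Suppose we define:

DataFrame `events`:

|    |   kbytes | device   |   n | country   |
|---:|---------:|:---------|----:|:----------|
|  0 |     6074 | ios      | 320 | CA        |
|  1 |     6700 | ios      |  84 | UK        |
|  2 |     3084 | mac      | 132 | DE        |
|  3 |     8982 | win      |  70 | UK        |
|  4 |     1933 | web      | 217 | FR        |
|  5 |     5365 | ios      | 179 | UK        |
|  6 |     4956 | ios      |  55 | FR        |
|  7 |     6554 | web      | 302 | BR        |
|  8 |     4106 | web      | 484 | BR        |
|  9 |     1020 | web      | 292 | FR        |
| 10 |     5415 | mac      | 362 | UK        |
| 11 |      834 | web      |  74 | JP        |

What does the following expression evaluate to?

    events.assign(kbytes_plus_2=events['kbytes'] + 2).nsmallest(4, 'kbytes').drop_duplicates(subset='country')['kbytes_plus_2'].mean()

1648.0

add column kbytes_plus_2 = events['kbytes'] + 2:
    kbytes device    n country  kbytes_plus_2
0     6074    ios  320      CA           6076
1     6700    ios   84      UK           6702
2     3084    mac  132      DE           3086
3     8982    win   70      UK           8984
4     1933    web  217      FR           1935
5     5365    ios  179      UK           5367
6     4956    ios   55      FR           4958
7     6554    web  302      BR           6556
8     4106    web  484      BR           4108
9     1020    web  292      FR           1022
10    5415    mac  362      UK           5417
11     834    web   74      JP            836
take 4 rows with smallest kbytes:
    kbytes device    n country  kbytes_plus_2
11     834    web   74      JP            836
9     1020    web  292      FR           1022
4     1933    web  217      FR           1935
2     3084    mac  132      DE           3086
drop duplicate country (keep=first):
    kbytes device    n country  kbytes_plus_2
11     834    web   74      JP            836
9     1020    web  292      FR           1022
2     3084    mac  132      DE           3086
So mean() = 1648.0.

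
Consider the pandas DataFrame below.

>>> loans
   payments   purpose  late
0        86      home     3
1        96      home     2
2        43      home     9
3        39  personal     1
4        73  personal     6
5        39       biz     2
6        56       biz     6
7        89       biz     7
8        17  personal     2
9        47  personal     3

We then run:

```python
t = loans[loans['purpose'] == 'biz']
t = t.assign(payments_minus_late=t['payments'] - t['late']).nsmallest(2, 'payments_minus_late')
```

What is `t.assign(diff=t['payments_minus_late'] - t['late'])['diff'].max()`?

44

filter rows where purpose == 'biz':
   payments purpose  late
5        39     biz     2
6        56     biz     6
7        89     biz     7
add column payments_minus_late = t['payments'] - t['late']:
   payments purpose  late  payments_minus_late
5        39     biz     2                   37
6        56     biz     6                   50
7        89     biz     7                   82
take 2 rows with smallest payments_minus_late:
   payments purpose  late  payments_minus_late
5        39     biz     2                   37
6        56     biz     6                   50
add column diff = t['payments_minus_late'] - t['late']:
   payments purpose  late  payments_minus_late  diff
5        39     biz     2                   37    35
6        56     biz     6                   50    44
So max() = 44.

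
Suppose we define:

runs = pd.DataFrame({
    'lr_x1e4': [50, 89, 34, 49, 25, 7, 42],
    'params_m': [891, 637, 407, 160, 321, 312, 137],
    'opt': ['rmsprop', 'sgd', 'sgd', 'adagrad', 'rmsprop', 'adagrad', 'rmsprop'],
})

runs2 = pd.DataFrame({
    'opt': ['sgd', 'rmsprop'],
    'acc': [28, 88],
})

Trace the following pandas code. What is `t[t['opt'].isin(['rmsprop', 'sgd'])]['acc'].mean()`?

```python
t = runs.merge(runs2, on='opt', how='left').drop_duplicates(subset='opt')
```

58.0

merge on 'opt' (how='left') → 7 rows:
   lr_x1e4  params_m      opt   acc
0       50       891  rmsprop  88.0
1       89       637      sgd  28.0
2       34       407      sgd  28.0
3       49       160  adagrad   NaN
4       25       321  rmsprop  88.0
5        7       312  adagrad   NaN
6       42       137  rmsprop  88.0
drop duplicate opt (keep=first):
   lr_x1e4  params_m      opt   acc
0       50       891  rmsprop  88.0
1       89       637      sgd  28.0
3       49       160  adagrad   NaN
filter rows where opt in ['rmsprop', 'sgd']:
   lr_x1e4  params_m      opt   acc
0       50       891  rmsprop  88.0
1       89       637      sgd  28.0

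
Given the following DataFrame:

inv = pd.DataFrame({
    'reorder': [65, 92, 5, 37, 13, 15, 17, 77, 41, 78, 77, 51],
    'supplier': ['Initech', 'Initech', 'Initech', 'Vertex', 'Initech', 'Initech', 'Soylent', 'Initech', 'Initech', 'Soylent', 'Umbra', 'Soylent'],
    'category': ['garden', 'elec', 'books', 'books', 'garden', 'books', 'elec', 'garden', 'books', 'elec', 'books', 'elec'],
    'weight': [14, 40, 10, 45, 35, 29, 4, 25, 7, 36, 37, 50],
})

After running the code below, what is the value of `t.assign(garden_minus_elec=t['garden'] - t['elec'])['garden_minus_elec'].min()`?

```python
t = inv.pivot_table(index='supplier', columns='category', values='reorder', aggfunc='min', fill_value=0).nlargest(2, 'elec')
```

pivot: rows=supplier, cols=category, min(reorder):
category  books  elec  garden
supplier                     
Initech       5    92      13
Soylent       0    17       0
Umbra        77     0       0
Vertex       37     0       0
take 2 rows with largest elec:
category  books  elec  garden
supplier                     
Initech       5    92      13
Soylent       0    17       0
add column garden_minus_elec = t['garden'] - t['elec']:
category  books  elec  garden  garden_minus_elec
supplier                                        
Initech       5    92      13                -79
Soylent       0    17       0                -17
Reading off the min of column 'garden_minus_elec', we get -79.

-79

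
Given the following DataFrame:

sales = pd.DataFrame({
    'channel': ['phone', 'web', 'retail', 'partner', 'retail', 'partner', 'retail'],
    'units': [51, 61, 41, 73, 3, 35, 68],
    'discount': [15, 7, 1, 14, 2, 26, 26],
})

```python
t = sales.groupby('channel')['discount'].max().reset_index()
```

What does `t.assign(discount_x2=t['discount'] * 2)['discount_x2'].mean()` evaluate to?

group by channel, max of discount:
channel
partner    26
phone      15
retail     26
web         7
Name: discount, dtype: int64
reset_index():
   channel  discount
0  partner        26
1    phone        15
2   retail        26
3      web         7
add column discount_x2 = t['discount'] * 2:
   channel  discount  discount_x2
0  partner        26           52
1    phone        15           30
2   retail        26           52
3      web         7           14
Hence 37.0.

37.0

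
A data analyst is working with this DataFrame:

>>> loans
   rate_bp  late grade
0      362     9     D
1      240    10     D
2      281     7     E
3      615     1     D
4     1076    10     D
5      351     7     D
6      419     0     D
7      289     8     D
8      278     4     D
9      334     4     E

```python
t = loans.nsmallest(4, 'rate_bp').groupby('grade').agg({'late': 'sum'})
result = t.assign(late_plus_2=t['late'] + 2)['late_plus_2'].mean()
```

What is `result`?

take 4 rows with smallest rate_bp:
   rate_bp  late grade
1      240    10     D
8      278     4     D
2      281     7     E
7      289     8     D
group by grade, sum of late:
       late
grade      
D        22
E         7
add column late_plus_2 = t['late'] + 2:
       late  late_plus_2
grade                   
D        22           24
E         7            9

16.5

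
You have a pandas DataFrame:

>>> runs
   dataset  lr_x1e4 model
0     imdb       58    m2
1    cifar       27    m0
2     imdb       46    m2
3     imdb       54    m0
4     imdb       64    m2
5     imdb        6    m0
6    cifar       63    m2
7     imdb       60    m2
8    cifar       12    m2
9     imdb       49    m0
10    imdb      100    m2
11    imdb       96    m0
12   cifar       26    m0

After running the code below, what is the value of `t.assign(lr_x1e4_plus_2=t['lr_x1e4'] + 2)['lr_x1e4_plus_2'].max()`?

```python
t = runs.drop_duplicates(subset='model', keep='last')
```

drop duplicate model (keep=last):
   dataset  lr_x1e4 model
10    imdb      100    m2
12   cifar       26    m0
add column lr_x1e4_plus_2 = t['lr_x1e4'] + 2:
   dataset  lr_x1e4 model  lr_x1e4_plus_2
10    imdb      100    m2             102
12   cifar       26    m0              28
Finally, max of column 'lr_x1e4_plus_2' = 102.

102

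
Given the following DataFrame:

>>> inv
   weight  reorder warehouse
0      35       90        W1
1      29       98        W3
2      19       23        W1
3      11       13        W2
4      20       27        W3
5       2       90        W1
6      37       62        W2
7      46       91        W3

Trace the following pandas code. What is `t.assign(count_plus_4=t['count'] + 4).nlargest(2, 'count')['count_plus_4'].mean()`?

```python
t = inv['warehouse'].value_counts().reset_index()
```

7.0

value_counts of warehouse:
warehouse
W1    3
W3    3
W2    2
Name: count, dtype: int64
reset_index():
  warehouse  count
0        W1      3
1        W3      3
2        W2      2
add column count_plus_4 = t['count'] + 4:
  warehouse  count  count_plus_4
0        W1      3             7
1        W3      3             7
2        W2      2             6
take 2 rows with largest count:
  warehouse  count  count_plus_4
0        W1      3             7
1        W3      3             7
Reading off the mean of column 'count_plus_4', we get 7.0.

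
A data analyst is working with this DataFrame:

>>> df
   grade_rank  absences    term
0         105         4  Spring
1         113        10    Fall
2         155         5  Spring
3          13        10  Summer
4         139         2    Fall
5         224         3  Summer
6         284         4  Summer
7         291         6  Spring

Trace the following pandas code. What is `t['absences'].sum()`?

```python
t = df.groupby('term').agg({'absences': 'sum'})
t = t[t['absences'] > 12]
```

32

group by term, sum of absences:
        absences
term            
Fall          12
Spring        15
Summer        17
filter rows where absences > 12:
        absences
term            
Spring        15
Summer        17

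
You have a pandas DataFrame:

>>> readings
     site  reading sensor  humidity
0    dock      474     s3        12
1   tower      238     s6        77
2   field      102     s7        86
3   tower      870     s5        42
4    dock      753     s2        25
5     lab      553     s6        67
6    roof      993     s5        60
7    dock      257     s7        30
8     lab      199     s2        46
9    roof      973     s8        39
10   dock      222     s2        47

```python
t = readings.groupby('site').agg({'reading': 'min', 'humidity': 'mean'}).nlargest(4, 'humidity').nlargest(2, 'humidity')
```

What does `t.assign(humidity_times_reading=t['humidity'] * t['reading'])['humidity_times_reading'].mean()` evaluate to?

group by site: min(reading), mean(humidity):
       reading  humidity
site                    
dock       222      28.5
field      102      86.0
lab        199      56.5
roof       973      49.5
tower      238      59.5
take 4 rows with largest humidity:
       reading  humidity
site                    
field      102      86.0
tower      238      59.5
lab        199      56.5
roof       973      49.5
take 2 rows with largest humidity:
       reading  humidity
site                    
field      102      86.0
tower      238      59.5
add column humidity_times_reading = t['humidity'] * t['reading']:
       reading  humidity  humidity_times_reading
site                                            
field      102      86.0                  8772.0
tower      238      59.5                 14161.0

11466.5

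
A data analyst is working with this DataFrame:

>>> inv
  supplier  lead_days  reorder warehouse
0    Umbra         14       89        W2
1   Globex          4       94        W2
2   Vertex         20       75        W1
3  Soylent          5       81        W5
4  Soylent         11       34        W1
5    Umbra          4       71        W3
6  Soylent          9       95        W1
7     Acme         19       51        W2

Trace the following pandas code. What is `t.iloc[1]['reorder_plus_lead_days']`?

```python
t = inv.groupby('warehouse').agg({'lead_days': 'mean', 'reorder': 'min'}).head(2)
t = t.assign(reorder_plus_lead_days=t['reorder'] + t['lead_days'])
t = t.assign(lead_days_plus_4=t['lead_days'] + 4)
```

63.3333333333

group by warehouse: mean(lead_days), min(reorder):
           lead_days  reorder
warehouse                    
W1         13.333333       34
W2         12.333333       51
W3          4.000000       71
W5          5.000000       81
take first 2 rows:
           lead_days  reorder
warehouse                    
W1         13.333333       34
W2         12.333333       51
add column reorder_plus_lead_days = t['reorder'] + t['lead_days']:
           lead_days  reorder  reorder_plus_lead_days
warehouse                                            
W1         13.333333       34               47.333333
W2         12.333333       51               63.333333
add column lead_days_plus_4 = t['lead_days'] + 4:
           lead_days  reorder  reorder_plus_lead_days  lead_days_plus_4
warehouse                                                              
W1         13.333333       34               47.333333         17.333333
W2         12.333333       51               63.333333         16.333333
Finally, value at position 1, column 'reorder_plus_lead_days' = 63.3333333333.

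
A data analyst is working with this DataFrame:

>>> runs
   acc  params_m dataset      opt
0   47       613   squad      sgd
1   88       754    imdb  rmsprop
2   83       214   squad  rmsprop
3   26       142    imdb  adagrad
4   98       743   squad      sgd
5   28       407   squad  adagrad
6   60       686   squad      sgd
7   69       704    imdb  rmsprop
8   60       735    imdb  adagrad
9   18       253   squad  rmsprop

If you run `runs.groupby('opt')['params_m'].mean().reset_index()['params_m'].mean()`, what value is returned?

529.972222222

group by opt, mean of params_m:
opt
adagrad    428.000000
rmsprop    481.250000
sgd        680.666667
Name: params_m, dtype: float64
reset_index():
       opt    params_m
0  adagrad  428.000000
1  rmsprop  481.250000
2      sgd  680.666667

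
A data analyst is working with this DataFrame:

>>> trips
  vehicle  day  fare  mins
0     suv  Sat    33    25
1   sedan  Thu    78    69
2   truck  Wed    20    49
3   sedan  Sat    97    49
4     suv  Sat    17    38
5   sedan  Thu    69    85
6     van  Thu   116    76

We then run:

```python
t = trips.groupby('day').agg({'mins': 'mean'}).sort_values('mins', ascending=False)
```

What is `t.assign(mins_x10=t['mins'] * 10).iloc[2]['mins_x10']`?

373.333333333

group by day, mean of mins:
          mins
day           
Sat  37.333333
Thu  76.666667
Wed  49.000000
sort by mins descending:
          mins
day           
Thu  76.666667
Wed  49.000000
Sat  37.333333
add column mins_x10 = t['mins'] * 10:
          mins    mins_x10
day                       
Thu  76.666667  766.666667
Wed  49.000000  490.000000
Sat  37.333333  373.333333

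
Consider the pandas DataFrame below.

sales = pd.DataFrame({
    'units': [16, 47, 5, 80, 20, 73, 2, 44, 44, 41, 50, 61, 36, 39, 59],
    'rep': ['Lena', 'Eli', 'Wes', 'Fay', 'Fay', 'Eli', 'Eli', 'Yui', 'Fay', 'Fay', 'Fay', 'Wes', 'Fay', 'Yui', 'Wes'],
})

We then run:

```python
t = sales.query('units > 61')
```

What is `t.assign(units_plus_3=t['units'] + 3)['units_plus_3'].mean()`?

filter rows where units > 61:
   units  rep
3     80  Fay
5     73  Eli
add column units_plus_3 = t['units'] + 3:
   units  rep  units_plus_3
3     80  Fay            83
5     73  Eli            76
So mean() = 79.5.

79.5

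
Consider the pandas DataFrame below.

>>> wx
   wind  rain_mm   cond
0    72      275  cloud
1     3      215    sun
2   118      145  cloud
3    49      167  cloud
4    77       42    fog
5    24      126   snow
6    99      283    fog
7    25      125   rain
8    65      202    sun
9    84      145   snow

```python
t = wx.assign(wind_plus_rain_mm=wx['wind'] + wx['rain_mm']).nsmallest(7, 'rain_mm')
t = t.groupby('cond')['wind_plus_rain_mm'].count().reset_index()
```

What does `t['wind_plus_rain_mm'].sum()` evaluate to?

add column wind_plus_rain_mm = wx['wind'] + wx['rain_mm']:
   wind  rain_mm   cond  wind_plus_rain_mm
0    72      275  cloud                347
1     3      215    sun                218
2   118      145  cloud                263
3    49      167  cloud                216
4    77       42    fog                119
5    24      126   snow                150
6    99      283    fog                382
7    25      125   rain                150
8    65      202    sun                267
9    84      145   snow                229
take 7 rows with smallest rain_mm:
   wind  rain_mm   cond  wind_plus_rain_mm
4    77       42    fog                119
7    25      125   rain                150
5    24      126   snow                150
2   118      145  cloud                263
9    84      145   snow                229
3    49      167  cloud                216
8    65      202    sun                267
group by cond, count of wind_plus_rain_mm:
cond
cloud    2
fog      1
rain     1
snow     2
sun      1
Name: wind_plus_rain_mm, dtype: int64
reset_index():
    cond  wind_plus_rain_mm
0  cloud                  2
1    fog                  1
2   rain                  1
3   snow                  2
4    sun                  1
Hence 7.

7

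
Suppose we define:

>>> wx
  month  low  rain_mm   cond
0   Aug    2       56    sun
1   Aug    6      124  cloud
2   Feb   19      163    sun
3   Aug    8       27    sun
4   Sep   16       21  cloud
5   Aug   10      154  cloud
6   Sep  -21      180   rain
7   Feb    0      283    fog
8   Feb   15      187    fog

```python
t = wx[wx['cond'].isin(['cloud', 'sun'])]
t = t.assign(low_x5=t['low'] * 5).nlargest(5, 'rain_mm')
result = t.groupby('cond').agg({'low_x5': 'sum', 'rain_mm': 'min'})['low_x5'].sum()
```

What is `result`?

225

filter rows where cond in ['cloud', 'sun']:
  month  low  rain_mm   cond
0   Aug    2       56    sun
1   Aug    6      124  cloud
2   Feb   19      163    sun
3   Aug    8       27    sun
4   Sep   16       21  cloud
5   Aug   10      154  cloud
add column low_x5 = t['low'] * 5:
  month  low  rain_mm   cond  low_x5
0   Aug    2       56    sun      10
1   Aug    6      124  cloud      30
2   Feb   19      163    sun      95
3   Aug    8       27    sun      40
4   Sep   16       21  cloud      80
5   Aug   10      154  cloud      50
take 5 rows with largest rain_mm:
  month  low  rain_mm   cond  low_x5
2   Feb   19      163    sun      95
5   Aug   10      154  cloud      50
1   Aug    6      124  cloud      30
0   Aug    2       56    sun      10
3   Aug    8       27    sun      40
group by cond: sum(low_x5), min(rain_mm):
       low_x5  rain_mm
cond                  
cloud      80      124
sun       145       27
Hence 225.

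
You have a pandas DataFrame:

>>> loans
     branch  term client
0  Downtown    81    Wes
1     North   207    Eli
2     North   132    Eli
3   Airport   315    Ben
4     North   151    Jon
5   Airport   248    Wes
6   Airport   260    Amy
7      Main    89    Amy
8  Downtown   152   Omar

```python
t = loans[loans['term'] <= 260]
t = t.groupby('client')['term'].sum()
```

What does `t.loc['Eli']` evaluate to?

339

filter rows where term <= 260:
     branch  term client
0  Downtown    81    Wes
1     North   207    Eli
2     North   132    Eli
4     North   151    Jon
5   Airport   248    Wes
6   Airport   260    Amy
7      Main    89    Amy
8  Downtown   152   Omar
group by client, sum of term:
client
Amy     349
Eli     339
Jon     151
Omar    152
Wes     329
Name: term, dtype: int64
The value at index 'Eli' is 339.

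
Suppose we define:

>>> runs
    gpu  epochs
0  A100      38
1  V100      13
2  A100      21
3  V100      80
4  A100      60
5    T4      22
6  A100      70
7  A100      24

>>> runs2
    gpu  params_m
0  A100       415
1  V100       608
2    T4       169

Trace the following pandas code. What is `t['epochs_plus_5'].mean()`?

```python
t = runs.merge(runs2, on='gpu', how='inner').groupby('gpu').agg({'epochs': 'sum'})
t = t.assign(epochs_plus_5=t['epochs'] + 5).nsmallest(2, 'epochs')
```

merge on 'gpu' (how='inner') → 8 rows:
    gpu  epochs  params_m
0  A100      38       415
1  V100      13       608
2  A100      21       415
3  V100      80       608
4  A100      60       415
5    T4      22       169
6  A100      70       415
7  A100      24       415
group by gpu, sum of epochs:
      epochs
gpu         
A100     213
T4        22
V100      93
add column epochs_plus_5 = t['epochs'] + 5:
      epochs  epochs_plus_5
gpu                        
A100     213            218
T4        22             27
V100      93             98
take 2 rows with smallest epochs:
      epochs  epochs_plus_5
gpu                        
T4        22             27
V100      93             98

62.5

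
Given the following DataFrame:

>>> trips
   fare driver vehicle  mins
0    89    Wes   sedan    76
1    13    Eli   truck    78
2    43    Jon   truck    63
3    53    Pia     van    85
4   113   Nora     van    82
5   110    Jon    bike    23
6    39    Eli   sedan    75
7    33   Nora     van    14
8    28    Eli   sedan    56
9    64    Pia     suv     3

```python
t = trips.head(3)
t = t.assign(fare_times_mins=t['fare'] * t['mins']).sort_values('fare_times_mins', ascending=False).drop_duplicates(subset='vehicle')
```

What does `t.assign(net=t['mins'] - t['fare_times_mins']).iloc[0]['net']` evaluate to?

-6688

take first 3 rows:
   fare driver vehicle  mins
0    89    Wes   sedan    76
1    13    Eli   truck    78
2    43    Jon   truck    63
add column fare_times_mins = t['fare'] * t['mins']:
   fare driver vehicle  mins  fare_times_mins
0    89    Wes   sedan    76             6764
1    13    Eli   truck    78             1014
2    43    Jon   truck    63             2709
sort by fare_times_mins descending:
   fare driver vehicle  mins  fare_times_mins
0    89    Wes   sedan    76             6764
2    43    Jon   truck    63             2709
1    13    Eli   truck    78             1014
drop duplicate vehicle (keep=first):
   fare driver vehicle  mins  fare_times_mins
0    89    Wes   sedan    76             6764
2    43    Jon   truck    63             2709
add column net = t['mins'] - t['fare_times_mins']:
   fare driver vehicle  mins  fare_times_mins   net
0    89    Wes   sedan    76             6764 -6688
2    43    Jon   truck    63             2709 -2646
Hence -6688.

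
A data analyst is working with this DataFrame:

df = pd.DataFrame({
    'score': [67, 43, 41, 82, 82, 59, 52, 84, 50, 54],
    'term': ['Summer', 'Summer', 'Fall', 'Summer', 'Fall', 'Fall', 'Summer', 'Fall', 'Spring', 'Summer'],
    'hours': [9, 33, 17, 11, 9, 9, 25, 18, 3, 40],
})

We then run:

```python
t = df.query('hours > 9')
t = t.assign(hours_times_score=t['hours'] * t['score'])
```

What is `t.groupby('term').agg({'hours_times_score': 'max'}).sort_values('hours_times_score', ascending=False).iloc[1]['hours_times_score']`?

1512

filter rows where hours > 9:
   score    term  hours
1     43  Summer     33
2     41    Fall     17
3     82  Summer     11
6     52  Summer     25
7     84    Fall     18
9     54  Summer     40
add column hours_times_score = t['hours'] * t['score']:
   score    term  hours  hours_times_score
1     43  Summer     33               1419
2     41    Fall     17                697
3     82  Summer     11                902
6     52  Summer     25               1300
7     84    Fall     18               1512
9     54  Summer     40               2160
group by term, max of hours_times_score:
        hours_times_score
term                     
Fall                 1512
Summer               2160
sort by hours_times_score descending:
        hours_times_score
term                     
Summer               2160
Fall                 1512
value at position 1, column 'hours_times_score' → 1512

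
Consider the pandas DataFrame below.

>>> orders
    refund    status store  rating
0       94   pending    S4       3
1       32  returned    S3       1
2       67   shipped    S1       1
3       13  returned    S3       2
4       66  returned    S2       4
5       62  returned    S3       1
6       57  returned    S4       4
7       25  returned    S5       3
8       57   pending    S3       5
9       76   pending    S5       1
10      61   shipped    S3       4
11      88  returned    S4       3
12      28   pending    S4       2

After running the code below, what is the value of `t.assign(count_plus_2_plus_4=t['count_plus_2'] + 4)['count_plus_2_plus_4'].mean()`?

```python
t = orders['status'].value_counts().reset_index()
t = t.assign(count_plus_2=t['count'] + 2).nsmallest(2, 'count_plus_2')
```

value_counts of status:
status
returned    7
pending     4
shipped     2
Name: count, dtype: int64
reset_index():
     status  count
0  returned      7
1   pending      4
2   shipped      2
add column count_plus_2 = t['count'] + 2:
     status  count  count_plus_2
0  returned      7             9
1   pending      4             6
2   shipped      2             4
take 2 rows with smallest count_plus_2:
    status  count  count_plus_2
2  shipped      2             4
1  pending      4             6
add column count_plus_2_plus_4 = t['count_plus_2'] + 4:
    status  count  count_plus_2  count_plus_2_plus_4
2  shipped      2             4                    8
1  pending      4             6                   10

9.0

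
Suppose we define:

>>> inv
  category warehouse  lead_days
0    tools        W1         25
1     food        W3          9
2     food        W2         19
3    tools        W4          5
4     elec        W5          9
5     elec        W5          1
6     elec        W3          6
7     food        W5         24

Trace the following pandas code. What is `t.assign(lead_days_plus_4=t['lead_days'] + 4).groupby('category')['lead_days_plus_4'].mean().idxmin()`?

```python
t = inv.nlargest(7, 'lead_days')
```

elec

take 7 rows with largest lead_days:
  category warehouse  lead_days
0    tools        W1         25
7     food        W5         24
2     food        W2         19
1     food        W3          9
4     elec        W5          9
6     elec        W3          6
3    tools        W4          5
add column lead_days_plus_4 = t['lead_days'] + 4:
  category warehouse  lead_days  lead_days_plus_4
0    tools        W1         25                29
7     food        W5         24                28
2     food        W2         19                23
1     food        W3          9                13
4     elec        W5          9                13
6     elec        W3          6                10
3    tools        W4          5                 9
group by category, mean of lead_days_plus_4:
category
elec     11.500000
food     21.333333
tools    19.000000
Name: lead_days_plus_4, dtype: float64
Finally, label with the smallest value = elec.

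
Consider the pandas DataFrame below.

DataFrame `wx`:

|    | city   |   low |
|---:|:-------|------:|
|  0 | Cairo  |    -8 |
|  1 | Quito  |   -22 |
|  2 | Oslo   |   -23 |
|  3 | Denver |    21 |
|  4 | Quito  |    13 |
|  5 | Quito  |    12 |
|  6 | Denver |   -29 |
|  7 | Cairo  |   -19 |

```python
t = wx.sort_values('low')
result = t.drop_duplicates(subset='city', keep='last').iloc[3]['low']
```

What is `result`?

sort by low:
     city  low
6  Denver  -29
2    Oslo  -23
1   Quito  -22
7   Cairo  -19
0   Cairo   -8
5   Quito   12
4   Quito   13
3  Denver   21
drop duplicate city (keep=last):
     city  low
2    Oslo  -23
0   Cairo   -8
4   Quito   13
3  Denver   21
Then the value at position 3, column 'low': 21

21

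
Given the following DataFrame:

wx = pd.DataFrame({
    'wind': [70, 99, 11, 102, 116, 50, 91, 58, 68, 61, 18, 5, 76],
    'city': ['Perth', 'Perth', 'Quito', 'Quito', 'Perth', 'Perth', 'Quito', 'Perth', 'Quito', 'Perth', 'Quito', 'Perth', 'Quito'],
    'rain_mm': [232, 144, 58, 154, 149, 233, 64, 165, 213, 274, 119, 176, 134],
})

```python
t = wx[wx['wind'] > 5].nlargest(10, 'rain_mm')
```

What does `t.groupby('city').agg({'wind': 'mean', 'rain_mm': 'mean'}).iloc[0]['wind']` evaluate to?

filter rows where wind > 5:
    wind   city  rain_mm
0     70  Perth      232
1     99  Perth      144
2     11  Quito       58
3    102  Quito      154
4    116  Perth      149
5     50  Perth      233
6     91  Quito       64
7     58  Perth      165
8     68  Quito      213
9     61  Perth      274
10    18  Quito      119
12    76  Quito      134
take 10 rows with largest rain_mm:
    wind   city  rain_mm
9     61  Perth      274
5     50  Perth      233
0     70  Perth      232
8     68  Quito      213
7     58  Perth      165
3    102  Quito      154
4    116  Perth      149
1     99  Perth      144
12    76  Quito      134
10    18  Quito      119
group by city: mean(wind), mean(rain_mm):
            wind  rain_mm
city                     
Perth  75.666667    199.5
Quito  66.000000    155.0
value at position 0, column 'wind' → 75.6666666667

75.6666666667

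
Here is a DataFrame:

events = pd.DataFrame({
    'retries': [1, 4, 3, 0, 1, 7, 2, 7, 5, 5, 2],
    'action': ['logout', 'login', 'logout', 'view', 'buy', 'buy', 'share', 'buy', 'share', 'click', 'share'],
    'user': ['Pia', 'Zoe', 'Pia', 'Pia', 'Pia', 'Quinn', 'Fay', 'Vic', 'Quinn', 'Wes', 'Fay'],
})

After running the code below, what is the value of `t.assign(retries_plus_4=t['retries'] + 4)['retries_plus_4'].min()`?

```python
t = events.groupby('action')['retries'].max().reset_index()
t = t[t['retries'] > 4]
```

group by action, max of retries:
action
buy       7
click     5
login     4
logout    3
share     5
view      0
Name: retries, dtype: int64
reset_index():
   action  retries
0     buy        7
1   click        5
2   login        4
3  logout        3
4   share        5
5    view        0
filter rows where retries > 4:
  action  retries
0    buy        7
1  click        5
4  share        5
add column retries_plus_4 = t['retries'] + 4:
  action  retries  retries_plus_4
0    buy        7              11
1  click        5               9
4  share        5               9

9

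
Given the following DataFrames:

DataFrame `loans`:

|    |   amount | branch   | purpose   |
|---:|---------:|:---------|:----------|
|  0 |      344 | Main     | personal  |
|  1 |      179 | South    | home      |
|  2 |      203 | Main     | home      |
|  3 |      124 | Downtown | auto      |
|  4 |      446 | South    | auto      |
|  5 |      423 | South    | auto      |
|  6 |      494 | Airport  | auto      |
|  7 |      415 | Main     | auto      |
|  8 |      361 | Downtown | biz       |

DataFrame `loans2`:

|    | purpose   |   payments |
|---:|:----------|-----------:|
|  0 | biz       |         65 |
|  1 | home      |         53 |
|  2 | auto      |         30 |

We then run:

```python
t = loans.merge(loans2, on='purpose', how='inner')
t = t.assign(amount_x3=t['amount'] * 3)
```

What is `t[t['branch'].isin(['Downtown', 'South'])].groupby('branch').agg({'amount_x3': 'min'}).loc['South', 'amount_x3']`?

merge on 'purpose' (how='inner') → 8 rows:
   amount    branch purpose  payments
0     179     South    home        53
1     203      Main    home        53
2     124  Downtown    auto        30
3     446     South    auto        30
4     423     South    auto        30
5     494   Airport    auto        30
6     415      Main    auto        30
7     361  Downtown     biz        65
add column amount_x3 = t['amount'] * 3:
   amount    branch purpose  payments  amount_x3
0     179     South    home        53        537
1     203      Main    home        53        609
2     124  Downtown    auto        30        372
3     446     South    auto        30       1338
4     423     South    auto        30       1269
5     494   Airport    auto        30       1482
6     415      Main    auto        30       1245
7     361  Downtown     biz        65       1083
filter rows where branch in ['Downtown', 'South']:
   amount    branch purpose  payments  amount_x3
0     179     South    home        53        537
2     124  Downtown    auto        30        372
3     446     South    auto        30       1338
4     423     South    auto        30       1269
7     361  Downtown     biz        65       1083
group by branch, min of amount_x3:
          amount_x3
branch             
Downtown        372
South           537

537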